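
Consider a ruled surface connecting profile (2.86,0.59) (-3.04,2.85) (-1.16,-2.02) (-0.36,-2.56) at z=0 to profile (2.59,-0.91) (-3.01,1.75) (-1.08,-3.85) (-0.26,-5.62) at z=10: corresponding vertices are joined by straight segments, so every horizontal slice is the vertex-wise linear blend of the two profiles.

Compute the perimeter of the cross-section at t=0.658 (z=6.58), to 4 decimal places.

Cross-section at t=0.658: each vertex is (1-t)·p0[i] + t·p1[i].
  v1: (1-0.658)·(2.86,0.59) + 0.658·(2.59,-0.91) = (2.6823,-0.3970)
  v2: (1-0.658)·(-3.04,2.85) + 0.658·(-3.01,1.75) = (-3.0203,2.1262)
  v3: (1-0.658)·(-1.16,-2.02) + 0.658·(-1.08,-3.85) = (-1.1074,-3.2241)
  v4: (1-0.658)·(-0.36,-2.56) + 0.658·(-0.26,-5.62) = (-0.2942,-4.5735)
Perimeter = Σ |v_{i+1} − v_i|:
  edge 1→2: √(-5.7026² + 2.5232²) = 6.2359 (running 6.2359)
  edge 2→3: √(1.9129² + -5.3503²) = 5.6820 (running 11.9179)
  edge 3→4: √(0.8132² + -1.3493²) = 1.5754 (running 13.4933)
  edge 4→1: √(2.9765² + 4.1765²) = 5.1286 (running 18.6219)
Perimeter = 18.6219

Perimeter at t=0.658: 18.6219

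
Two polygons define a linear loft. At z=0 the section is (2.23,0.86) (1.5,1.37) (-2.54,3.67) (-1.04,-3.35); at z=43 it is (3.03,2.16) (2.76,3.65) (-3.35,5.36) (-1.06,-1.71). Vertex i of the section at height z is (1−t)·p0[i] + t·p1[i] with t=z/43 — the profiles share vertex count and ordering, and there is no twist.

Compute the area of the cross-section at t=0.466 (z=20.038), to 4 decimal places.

Cross-section at t=0.466: each vertex is (1-t)·p0[i] + t·p1[i].
  v1: (1-0.466)·(2.23,0.86) + 0.466·(3.03,2.16) = (2.6028,1.4658)
  v2: (1-0.466)·(1.5,1.37) + 0.466·(2.76,3.65) = (2.0872,2.4325)
  v3: (1-0.466)·(-2.54,3.67) + 0.466·(-3.35,5.36) = (-2.9175,4.4575)
  v4: (1-0.466)·(-1.04,-3.35) + 0.466·(-1.06,-1.71) = (-1.0493,-2.5858)
Shoelace sum Σ(x_i·y_{i+1} − x_{i+1}·y_i):
  i=1: 2.6028·2.4325 − 2.0872·1.4658 = +3.2719 (running +3.2719)
  i=2: 2.0872·4.4575 − -2.9175·2.4325 = +16.4003 (running +19.6722)
  i=3: -2.9175·-2.5858 − -1.0493·4.4575 = +12.2212 (running +31.8934)
  i=4: -1.0493·1.4658 − 2.6028·-2.5858 = +5.1921 (running +37.0855)
Area = |Σ|/2 = |37.0855|/2 = 18.5428

Area at t=0.466: 18.5428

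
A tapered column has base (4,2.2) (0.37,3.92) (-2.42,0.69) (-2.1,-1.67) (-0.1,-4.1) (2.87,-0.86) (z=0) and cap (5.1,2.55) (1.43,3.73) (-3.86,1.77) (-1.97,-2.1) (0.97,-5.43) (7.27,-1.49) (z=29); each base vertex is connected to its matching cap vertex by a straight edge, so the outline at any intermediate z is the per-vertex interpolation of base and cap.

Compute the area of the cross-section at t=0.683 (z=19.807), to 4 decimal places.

Cross-section at t=0.683: each vertex is (1-t)·p0[i] + t·p1[i].
  v1: (1-0.683)·(4,2.2) + 0.683·(5.1,2.55) = (4.7513,2.4390)
  v2: (1-0.683)·(0.37,3.92) + 0.683·(1.43,3.73) = (1.0940,3.7902)
  v3: (1-0.683)·(-2.42,0.69) + 0.683·(-3.86,1.77) = (-3.4035,1.4276)
  v4: (1-0.683)·(-2.1,-1.67) + 0.683·(-1.97,-2.1) = (-2.0112,-1.9637)
  v5: (1-0.683)·(-0.1,-4.1) + 0.683·(0.97,-5.43) = (0.6308,-5.0084)
  v6: (1-0.683)·(2.87,-0.86) + 0.683·(7.27,-1.49) = (5.8752,-1.2903)
Shoelace sum Σ(x_i·y_{i+1} − x_{i+1}·y_i):
  i=1: 4.7513·3.7902 − 1.0940·2.4390 = +15.3402 (running +15.3402)
  i=2: 1.0940·1.4276 − -3.4035·3.7902 = +14.4619 (running +29.8022)
  i=3: -3.4035·-1.9637 − -2.0112·1.4276 = +9.5547 (running +39.3569)
  i=4: -2.0112·-5.0084 − 0.6308·-1.9637 = +11.3116 (running +50.6686)
  i=5: 0.6308·-1.2903 − 5.8752·-5.0084 = +28.6114 (running +79.2799)
  i=6: 5.8752·2.4390 − 4.7513·-1.2903 = +20.4605 (running +99.7404)
Area = |Σ|/2 = |99.7404|/2 = 49.8702

Area at t=0.683: 49.8702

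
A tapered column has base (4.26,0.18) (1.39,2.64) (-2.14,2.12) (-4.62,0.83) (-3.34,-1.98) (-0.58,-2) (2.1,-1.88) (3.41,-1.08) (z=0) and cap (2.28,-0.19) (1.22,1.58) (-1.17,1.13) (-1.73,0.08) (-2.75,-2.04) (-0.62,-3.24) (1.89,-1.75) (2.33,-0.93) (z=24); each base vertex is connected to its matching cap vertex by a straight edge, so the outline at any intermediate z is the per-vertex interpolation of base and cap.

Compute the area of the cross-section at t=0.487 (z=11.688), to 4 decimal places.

Area at t=0.487: 22.3118

Cross-section at t=0.487: each vertex is (1-t)·p0[i] + t·p1[i].
  v1: (1-0.487)·(4.26,0.18) + 0.487·(2.28,-0.19) = (3.2957,-0.0002)
  v2: (1-0.487)·(1.39,2.64) + 0.487·(1.22,1.58) = (1.3072,2.1238)
  v3: (1-0.487)·(-2.14,2.12) + 0.487·(-1.17,1.13) = (-1.6676,1.6379)
  v4: (1-0.487)·(-4.62,0.83) + 0.487·(-1.73,0.08) = (-3.2126,0.4647)
  v5: (1-0.487)·(-3.34,-1.98) + 0.487·(-2.75,-2.04) = (-3.0527,-2.0092)
  v6: (1-0.487)·(-0.58,-2) + 0.487·(-0.62,-3.24) = (-0.5995,-2.6039)
  v7: (1-0.487)·(2.1,-1.88) + 0.487·(1.89,-1.75) = (1.9977,-1.8167)
  v8: (1-0.487)·(3.41,-1.08) + 0.487·(2.33,-0.93) = (2.8840,-1.0070)
Shoelace sum Σ(x_i·y_{i+1} − x_{i+1}·y_i):
  i=1: 3.2957·2.1238 − 1.3072·-0.0002 = +6.9997 (running +6.9997)
  i=2: 1.3072·1.6379 − -1.6676·2.1238 = +5.6827 (running +12.6824)
  i=3: -1.6676·0.4647 − -3.2126·1.6379 = +4.4868 (running +17.1691)
  i=4: -3.2126·-2.0092 − -3.0527·0.4647 = +7.8735 (running +25.0426)
  i=5: -3.0527·-2.6039 − -0.5995·-2.0092 = +6.7443 (running +31.7869)
  i=6: -0.5995·-1.8167 − 1.9977·-2.6039 = +6.2909 (running +38.0778)
  i=7: 1.9977·-1.0070 − 2.8840·-1.8167 = +3.2278 (running +41.3056)
  i=8: 2.8840·-0.0002 − 3.2957·-1.0070 = +3.3181 (running +44.6237)
Area = |Σ|/2 = |44.6237|/2 = 22.3118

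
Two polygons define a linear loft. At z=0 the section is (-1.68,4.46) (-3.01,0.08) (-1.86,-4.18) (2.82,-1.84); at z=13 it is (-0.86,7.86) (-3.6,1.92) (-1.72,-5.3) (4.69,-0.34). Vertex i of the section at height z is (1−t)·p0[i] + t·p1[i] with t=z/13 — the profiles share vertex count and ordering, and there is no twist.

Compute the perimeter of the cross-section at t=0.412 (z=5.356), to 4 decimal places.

Cross-section at t=0.412: each vertex is (1-t)·p0[i] + t·p1[i].
  v1: (1-0.412)·(-1.68,4.46) + 0.412·(-0.86,7.86) = (-1.3422,5.8608)
  v2: (1-0.412)·(-3.01,0.08) + 0.412·(-3.6,1.92) = (-3.2531,0.8381)
  v3: (1-0.412)·(-1.86,-4.18) + 0.412·(-1.72,-5.3) = (-1.8023,-4.6414)
  v4: (1-0.412)·(2.82,-1.84) + 0.412·(4.69,-0.34) = (3.5904,-1.2220)
Perimeter = Σ |v_{i+1} − v_i|:
  edge 1→2: √(-1.9109² + -5.0227²) = 5.3739 (running 5.3739)
  edge 2→3: √(1.4508² + -5.4795²) = 5.6683 (running 11.0423)
  edge 3→4: √(5.3928² + 3.4194²) = 6.3855 (running 17.4278)
  edge 4→1: √(-4.9326² + 7.0828²) = 8.6311 (running 26.0589)
Perimeter = 26.0589

Perimeter at t=0.412: 26.0589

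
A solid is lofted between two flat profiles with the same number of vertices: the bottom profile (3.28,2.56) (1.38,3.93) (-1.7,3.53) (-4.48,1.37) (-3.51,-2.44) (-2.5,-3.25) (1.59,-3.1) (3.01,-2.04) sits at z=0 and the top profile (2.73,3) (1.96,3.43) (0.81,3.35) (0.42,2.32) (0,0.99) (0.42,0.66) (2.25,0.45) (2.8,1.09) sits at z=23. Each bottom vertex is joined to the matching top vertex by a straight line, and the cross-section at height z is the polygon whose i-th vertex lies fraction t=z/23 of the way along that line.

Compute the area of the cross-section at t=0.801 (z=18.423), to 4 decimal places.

Area at t=0.801: 11.3751

Cross-section at t=0.801: each vertex is (1-t)·p0[i] + t·p1[i].
  v1: (1-0.801)·(3.28,2.56) + 0.801·(2.73,3) = (2.8395,2.9124)
  v2: (1-0.801)·(1.38,3.93) + 0.801·(1.96,3.43) = (1.8446,3.5295)
  v3: (1-0.801)·(-1.7,3.53) + 0.801·(0.81,3.35) = (0.3105,3.3858)
  v4: (1-0.801)·(-4.48,1.37) + 0.801·(0.42,2.32) = (-0.5551,2.1309)
  v5: (1-0.801)·(-3.51,-2.44) + 0.801·(0,0.99) = (-0.6985,0.3074)
  v6: (1-0.801)·(-2.5,-3.25) + 0.801·(0.42,0.66) = (-0.1611,-0.1181)
  v7: (1-0.801)·(1.59,-3.1) + 0.801·(2.25,0.45) = (2.1187,-0.2564)
  v8: (1-0.801)·(3.01,-2.04) + 0.801·(2.8,1.09) = (2.8418,0.4671)
Shoelace sum Σ(x_i·y_{i+1} − x_{i+1}·y_i):
  i=1: 2.8395·3.5295 − 1.8446·2.9124 = +4.6496 (running +4.6496)
  i=2: 1.8446·3.3858 − 0.3105·3.5295 = +5.1495 (running +9.7991)
  i=3: 0.3105·2.1309 − -0.5551·3.3858 = +2.5411 (running +12.3402)
  i=4: -0.5551·0.3074 − -0.6985·2.1309 = +1.3178 (running +13.6580)
  i=5: -0.6985·-0.1181 − -0.1611·0.3074 = +0.1320 (running +13.7900)
  i=6: -0.1611·-0.2564 − 2.1187·-0.1181 = +0.2915 (running +14.0815)
  i=7: 2.1187·0.4671 − 2.8418·-0.2564 = +1.7185 (running +15.8000)
  i=8: 2.8418·2.9124 − 2.8395·0.4671 = +6.9502 (running +22.7501)
Area = |Σ|/2 = |22.7501|/2 = 11.3751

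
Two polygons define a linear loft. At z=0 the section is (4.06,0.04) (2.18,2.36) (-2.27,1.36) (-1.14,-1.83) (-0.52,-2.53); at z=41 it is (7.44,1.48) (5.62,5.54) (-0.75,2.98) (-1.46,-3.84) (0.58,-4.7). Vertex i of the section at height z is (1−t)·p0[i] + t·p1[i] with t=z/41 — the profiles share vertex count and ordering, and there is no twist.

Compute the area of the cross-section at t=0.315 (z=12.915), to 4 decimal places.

Cross-section at t=0.315: each vertex is (1-t)·p0[i] + t·p1[i].
  v1: (1-0.315)·(4.06,0.04) + 0.315·(7.44,1.48) = (5.1247,0.4936)
  v2: (1-0.315)·(2.18,2.36) + 0.315·(5.62,5.54) = (3.2636,3.3617)
  v3: (1-0.315)·(-2.27,1.36) + 0.315·(-0.75,2.98) = (-1.7912,1.8703)
  v4: (1-0.315)·(-1.14,-1.83) + 0.315·(-1.46,-3.84) = (-1.2408,-2.4632)
  v5: (1-0.315)·(-0.52,-2.53) + 0.315·(0.58,-4.7) = (-0.1735,-3.2136)
Shoelace sum Σ(x_i·y_{i+1} − x_{i+1}·y_i):
  i=1: 5.1247·3.3617 − 3.2636·0.4936 = +15.6168 (running +15.6168)
  i=2: 3.2636·1.8703 − -1.7912·3.3617 = +12.1254 (running +27.7422)
  i=3: -1.7912·-2.4632 − -1.2408·1.8703 = +6.7327 (running +34.4748)
  i=4: -1.2408·-3.2136 − -0.1735·-2.4632 = +3.5600 (running +38.0349)
  i=5: -0.1735·0.4936 − 5.1247·-3.2136 = +16.3828 (running +54.4177)
Area = |Σ|/2 = |54.4177|/2 = 27.2088

Area at t=0.315: 27.2088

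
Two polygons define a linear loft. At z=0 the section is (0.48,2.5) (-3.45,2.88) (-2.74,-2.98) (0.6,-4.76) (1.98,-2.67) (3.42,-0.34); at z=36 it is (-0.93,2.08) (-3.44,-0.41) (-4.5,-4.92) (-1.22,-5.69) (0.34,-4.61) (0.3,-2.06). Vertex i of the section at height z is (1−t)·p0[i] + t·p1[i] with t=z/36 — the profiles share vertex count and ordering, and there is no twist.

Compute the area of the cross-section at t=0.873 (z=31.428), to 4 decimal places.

Area at t=0.873: 26.0798

Cross-section at t=0.873: each vertex is (1-t)·p0[i] + t·p1[i].
  v1: (1-0.873)·(0.48,2.5) + 0.873·(-0.93,2.08) = (-0.7509,2.1333)
  v2: (1-0.873)·(-3.45,2.88) + 0.873·(-3.44,-0.41) = (-3.4413,0.0078)
  v3: (1-0.873)·(-2.74,-2.98) + 0.873·(-4.5,-4.92) = (-4.2765,-4.6736)
  v4: (1-0.873)·(0.6,-4.76) + 0.873·(-1.22,-5.69) = (-0.9889,-5.5719)
  v5: (1-0.873)·(1.98,-2.67) + 0.873·(0.34,-4.61) = (0.5483,-4.3636)
  v6: (1-0.873)·(3.42,-0.34) + 0.873·(0.3,-2.06) = (0.6962,-1.8416)
Shoelace sum Σ(x_i·y_{i+1} − x_{i+1}·y_i):
  i=1: -0.7509·0.0078 − -3.4413·2.1333 = +7.3355 (running +7.3355)
  i=2: -3.4413·-4.6736 − -4.2765·0.0078 = +16.1167 (running +23.4522)
  i=3: -4.2765·-5.5719 − -0.9889·-4.6736 = +19.2065 (running +42.6587)
  i=4: -0.9889·-4.3636 − 0.5483·-5.5719 = +7.3700 (running +50.0287)
  i=5: 0.5483·-1.8416 − 0.6962·-4.3636 = +2.0284 (running +52.0571)
  i=6: 0.6962·2.1333 − -0.7509·-1.8416 = +0.1024 (running +52.1595)
Area = |Σ|/2 = |52.1595|/2 = 26.0798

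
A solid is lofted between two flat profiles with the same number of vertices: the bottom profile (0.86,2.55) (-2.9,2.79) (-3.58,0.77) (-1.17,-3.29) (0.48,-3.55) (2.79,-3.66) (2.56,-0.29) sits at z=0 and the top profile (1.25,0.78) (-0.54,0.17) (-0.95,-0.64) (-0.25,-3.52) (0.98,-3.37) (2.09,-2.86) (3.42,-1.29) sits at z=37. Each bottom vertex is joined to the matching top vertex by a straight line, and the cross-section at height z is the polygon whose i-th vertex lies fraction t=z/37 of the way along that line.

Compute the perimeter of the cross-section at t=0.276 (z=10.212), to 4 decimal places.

Cross-section at t=0.276: each vertex is (1-t)·p0[i] + t·p1[i].
  v1: (1-0.276)·(0.86,2.55) + 0.276·(1.25,0.78) = (0.9676,2.0615)
  v2: (1-0.276)·(-2.9,2.79) + 0.276·(-0.54,0.17) = (-2.2486,2.0669)
  v3: (1-0.276)·(-3.58,0.77) + 0.276·(-0.95,-0.64) = (-2.8541,0.3808)
  v4: (1-0.276)·(-1.17,-3.29) + 0.276·(-0.25,-3.52) = (-0.9161,-3.3535)
  v5: (1-0.276)·(0.48,-3.55) + 0.276·(0.98,-3.37) = (0.6180,-3.5003)
  v6: (1-0.276)·(2.79,-3.66) + 0.276·(2.09,-2.86) = (2.5968,-3.4392)
  v7: (1-0.276)·(2.56,-0.29) + 0.276·(3.42,-1.29) = (2.7974,-0.5660)
Perimeter = Σ |v_{i+1} − v_i|:
  edge 1→2: √(-3.2163² + 0.0054²) = 3.2163 (running 3.2163)
  edge 2→3: √(-0.6055² + -1.6860²) = 1.7915 (running 5.0077)
  edge 3→4: √(1.9380² + -3.7343²) = 4.2073 (running 9.2150)
  edge 4→5: √(1.5341² + -0.1468²) = 1.5411 (running 10.7561)
  edge 5→6: √(1.9788² + 0.0611²) = 1.9797 (running 12.7359)
  edge 6→7: √(0.2006² + 2.8732²) = 2.8802 (running 15.6160)
  edge 7→1: √(-1.8297² + 2.6275²) = 3.2018 (running 18.8178)
Perimeter = 18.8178

Perimeter at t=0.276: 18.8178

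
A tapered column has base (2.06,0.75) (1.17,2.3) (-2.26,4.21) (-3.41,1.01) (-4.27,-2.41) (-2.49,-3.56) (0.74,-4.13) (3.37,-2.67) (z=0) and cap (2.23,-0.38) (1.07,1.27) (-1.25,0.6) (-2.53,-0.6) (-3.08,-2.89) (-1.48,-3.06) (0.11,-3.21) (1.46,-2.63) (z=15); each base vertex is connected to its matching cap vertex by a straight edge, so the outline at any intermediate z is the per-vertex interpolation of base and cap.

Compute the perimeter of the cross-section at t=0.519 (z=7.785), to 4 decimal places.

Perimeter at t=0.519: 19.4530

Cross-section at t=0.519: each vertex is (1-t)·p0[i] + t·p1[i].
  v1: (1-0.519)·(2.06,0.75) + 0.519·(2.23,-0.38) = (2.1482,0.1635)
  v2: (1-0.519)·(1.17,2.3) + 0.519·(1.07,1.27) = (1.1181,1.7654)
  v3: (1-0.519)·(-2.26,4.21) + 0.519·(-1.25,0.6) = (-1.7358,2.3364)
  v4: (1-0.519)·(-3.41,1.01) + 0.519·(-2.53,-0.6) = (-2.9533,0.1744)
  v5: (1-0.519)·(-4.27,-2.41) + 0.519·(-3.08,-2.89) = (-3.6524,-2.6591)
  v6: (1-0.519)·(-2.49,-3.56) + 0.519·(-1.48,-3.06) = (-1.9658,-3.3005)
  v7: (1-0.519)·(0.74,-4.13) + 0.519·(0.11,-3.21) = (0.4130,-3.6525)
  v8: (1-0.519)·(3.37,-2.67) + 0.519·(1.46,-2.63) = (2.3787,-2.6492)
Perimeter = Σ |v_{i+1} − v_i|:
  edge 1→2: √(-1.0301² + 1.6019²) = 1.9045 (running 1.9045)
  edge 2→3: √(-2.8539² + 0.5710²) = 2.9105 (running 4.8150)
  edge 3→4: √(-1.2175² + -2.1620²) = 2.4812 (running 7.2962)
  edge 4→5: √(-0.6991² + -2.8335²) = 2.9185 (running 10.2147)
  edge 5→6: √(1.6866² + -0.6414²) = 1.8044 (running 12.0191)
  edge 6→7: √(2.3788² + -0.3520²) = 2.4047 (running 14.4239)
  edge 7→8: √(1.9657² + 1.0033²) = 2.2069 (running 16.6308)
  edge 8→1: √(-0.2305² + 2.8128²) = 2.8222 (running 19.4530)
Perimeter = 19.4530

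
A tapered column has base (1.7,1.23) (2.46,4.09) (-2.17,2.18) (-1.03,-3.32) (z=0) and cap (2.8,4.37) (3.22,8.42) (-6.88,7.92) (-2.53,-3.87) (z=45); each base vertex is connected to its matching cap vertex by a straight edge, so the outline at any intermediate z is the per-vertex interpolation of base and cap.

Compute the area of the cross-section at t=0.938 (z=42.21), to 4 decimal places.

Cross-section at t=0.938: each vertex is (1-t)·p0[i] + t·p1[i].
  v1: (1-0.938)·(1.7,1.23) + 0.938·(2.8,4.37) = (2.7318,4.1753)
  v2: (1-0.938)·(2.46,4.09) + 0.938·(3.22,8.42) = (3.1729,8.1515)
  v3: (1-0.938)·(-2.17,2.18) + 0.938·(-6.88,7.92) = (-6.5880,7.5641)
  v4: (1-0.938)·(-1.03,-3.32) + 0.938·(-2.53,-3.87) = (-2.4370,-3.8359)
Shoelace sum Σ(x_i·y_{i+1} − x_{i+1}·y_i):
  i=1: 2.7318·8.1515 − 3.1729·4.1753 = +9.0206 (running +9.0206)
  i=2: 3.1729·7.5641 − -6.5880·8.1515 = +77.7022 (running +86.7228)
  i=3: -6.5880·-3.8359 − -2.4370·7.5641 = +43.7046 (running +130.4274)
  i=4: -2.4370·4.1753 − 2.7318·-3.8359 = +0.3037 (running +130.7311)
Area = |Σ|/2 = |130.7311|/2 = 65.3655

Area at t=0.938: 65.3655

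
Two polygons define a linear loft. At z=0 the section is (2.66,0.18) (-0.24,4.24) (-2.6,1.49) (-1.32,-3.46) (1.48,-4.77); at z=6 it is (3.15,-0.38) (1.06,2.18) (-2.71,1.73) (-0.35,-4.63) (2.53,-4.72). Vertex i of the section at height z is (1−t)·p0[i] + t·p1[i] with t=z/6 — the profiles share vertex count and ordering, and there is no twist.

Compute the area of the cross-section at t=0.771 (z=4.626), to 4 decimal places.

Cross-section at t=0.771: each vertex is (1-t)·p0[i] + t·p1[i].
  v1: (1-0.771)·(2.66,0.18) + 0.771·(3.15,-0.38) = (3.0378,-0.2518)
  v2: (1-0.771)·(-0.24,4.24) + 0.771·(1.06,2.18) = (0.7623,2.6517)
  v3: (1-0.771)·(-2.6,1.49) + 0.771·(-2.71,1.73) = (-2.6848,1.6750)
  v4: (1-0.771)·(-1.32,-3.46) + 0.771·(-0.35,-4.63) = (-0.5721,-4.3621)
  v5: (1-0.771)·(1.48,-4.77) + 0.771·(2.53,-4.72) = (2.2895,-4.7314)
Shoelace sum Σ(x_i·y_{i+1} − x_{i+1}·y_i):
  i=1: 3.0378·2.6517 − 0.7623·-0.2518 = +8.2473 (running +8.2473)
  i=2: 0.7623·1.6750 − -2.6848·2.6517 = +8.3963 (running +16.6436)
  i=3: -2.6848·-4.3621 − -0.5721·1.6750 = +12.6697 (running +29.3133)
  i=4: -0.5721·-4.7314 − 2.2895·-4.3621 = +12.6942 (running +42.0075)
  i=5: 2.2895·-0.2518 − 3.0378·-4.7314 = +13.7967 (running +55.8042)
Area = |Σ|/2 = |55.8042|/2 = 27.9021

Area at t=0.771: 27.9021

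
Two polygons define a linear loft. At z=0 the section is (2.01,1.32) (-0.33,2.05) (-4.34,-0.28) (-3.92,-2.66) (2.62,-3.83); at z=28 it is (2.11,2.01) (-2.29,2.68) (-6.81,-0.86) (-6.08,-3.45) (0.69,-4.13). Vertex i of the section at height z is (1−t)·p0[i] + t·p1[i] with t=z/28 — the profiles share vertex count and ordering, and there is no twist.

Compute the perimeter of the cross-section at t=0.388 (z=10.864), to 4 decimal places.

Cross-section at t=0.388: each vertex is (1-t)·p0[i] + t·p1[i].
  v1: (1-0.388)·(2.01,1.32) + 0.388·(2.11,2.01) = (2.0488,1.5877)
  v2: (1-0.388)·(-0.33,2.05) + 0.388·(-2.29,2.68) = (-1.0905,2.2944)
  v3: (1-0.388)·(-4.34,-0.28) + 0.388·(-6.81,-0.86) = (-5.2984,-0.5050)
  v4: (1-0.388)·(-3.92,-2.66) + 0.388·(-6.08,-3.45) = (-4.7581,-2.9665)
  v5: (1-0.388)·(2.62,-3.83) + 0.388·(0.69,-4.13) = (1.8712,-3.9464)
Perimeter = Σ |v_{i+1} − v_i|:
  edge 1→2: √(-3.1393² + 0.7067²) = 3.2178 (running 3.2178)
  edge 2→3: √(-4.2079² + -2.7995²) = 5.0540 (running 8.2719)
  edge 3→4: √(0.5403² + -2.4615²) = 2.5201 (running 10.7920)
  edge 4→5: √(6.6292² + -0.9799²) = 6.7013 (running 17.4932)
  edge 5→1: √(0.1776² + 5.5341²) = 5.5370 (running 23.0302)
Perimeter = 23.0302

Perimeter at t=0.388: 23.0302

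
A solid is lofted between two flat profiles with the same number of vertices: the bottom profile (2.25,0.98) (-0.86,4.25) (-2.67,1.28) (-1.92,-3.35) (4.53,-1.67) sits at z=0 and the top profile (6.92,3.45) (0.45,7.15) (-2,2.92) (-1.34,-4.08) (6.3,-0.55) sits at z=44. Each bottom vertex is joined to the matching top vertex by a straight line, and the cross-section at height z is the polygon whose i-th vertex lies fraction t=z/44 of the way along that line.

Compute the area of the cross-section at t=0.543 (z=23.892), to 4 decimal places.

Area at t=0.543: 46.7794

Cross-section at t=0.543: each vertex is (1-t)·p0[i] + t·p1[i].
  v1: (1-0.543)·(2.25,0.98) + 0.543·(6.92,3.45) = (4.7858,2.3212)
  v2: (1-0.543)·(-0.86,4.25) + 0.543·(0.45,7.15) = (-0.1487,5.8247)
  v3: (1-0.543)·(-2.67,1.28) + 0.543·(-2,2.92) = (-2.3062,2.1705)
  v4: (1-0.543)·(-1.92,-3.35) + 0.543·(-1.34,-4.08) = (-1.6051,-3.7464)
  v5: (1-0.543)·(4.53,-1.67) + 0.543·(6.3,-0.55) = (5.4911,-1.0618)
Shoelace sum Σ(x_i·y_{i+1} − x_{i+1}·y_i):
  i=1: 4.7858·5.8247 − -0.1487·2.3212 = +28.2210 (running +28.2210)
  i=2: -0.1487·2.1705 − -2.3062·5.8247 = +13.1102 (running +41.3312)
  i=3: -2.3062·-3.7464 − -1.6051·2.1705 = +12.1237 (running +53.4549)
  i=4: -1.6051·-1.0618 − 5.4911·-3.7464 = +22.2762 (running +75.7310)
  i=5: 5.4911·2.3212 − 4.7858·-1.0618 = +17.8278 (running +93.5588)
Area = |Σ|/2 = |93.5588|/2 = 46.7794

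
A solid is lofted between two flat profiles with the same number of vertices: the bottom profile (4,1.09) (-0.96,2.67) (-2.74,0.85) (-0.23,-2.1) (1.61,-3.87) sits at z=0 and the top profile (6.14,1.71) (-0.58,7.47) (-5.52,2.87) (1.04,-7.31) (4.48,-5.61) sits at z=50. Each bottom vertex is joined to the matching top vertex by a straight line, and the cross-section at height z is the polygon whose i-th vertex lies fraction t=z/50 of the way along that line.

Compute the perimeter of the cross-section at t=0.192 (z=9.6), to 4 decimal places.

Cross-section at t=0.192: each vertex is (1-t)·p0[i] + t·p1[i].
  v1: (1-0.192)·(4,1.09) + 0.192·(6.14,1.71) = (4.4109,1.2090)
  v2: (1-0.192)·(-0.96,2.67) + 0.192·(-0.58,7.47) = (-0.8870,3.5916)
  v3: (1-0.192)·(-2.74,0.85) + 0.192·(-5.52,2.87) = (-3.2738,1.2378)
  v4: (1-0.192)·(-0.23,-2.1) + 0.192·(1.04,-7.31) = (0.0138,-3.1003)
  v5: (1-0.192)·(1.61,-3.87) + 0.192·(4.48,-5.61) = (2.1610,-4.2041)
Perimeter = Σ |v_{i+1} − v_i|:
  edge 1→2: √(-5.2979² + 2.3826²) = 5.8090 (running 5.8090)
  edge 2→3: √(-2.3867² + -2.3538²) = 3.3521 (running 9.1611)
  edge 3→4: √(3.2876² + -4.3382²) = 5.4432 (running 14.6043)
  edge 4→5: √(2.1472² + -1.1038²) = 2.4143 (running 17.0185)
  edge 5→1: √(2.2498² + 5.4131²) = 5.8621 (running 22.8806)
Perimeter = 22.8806

Perimeter at t=0.192: 22.8806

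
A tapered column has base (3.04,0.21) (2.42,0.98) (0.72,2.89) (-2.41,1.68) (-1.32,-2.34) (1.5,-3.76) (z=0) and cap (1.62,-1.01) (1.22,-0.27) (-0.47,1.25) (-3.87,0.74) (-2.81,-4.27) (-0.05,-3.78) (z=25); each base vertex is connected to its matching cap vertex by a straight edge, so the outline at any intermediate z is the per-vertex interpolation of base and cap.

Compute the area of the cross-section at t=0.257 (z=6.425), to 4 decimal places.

Cross-section at t=0.257: each vertex is (1-t)·p0[i] + t·p1[i].
  v1: (1-0.257)·(3.04,0.21) + 0.257·(1.62,-1.01) = (2.6751,-0.1035)
  v2: (1-0.257)·(2.42,0.98) + 0.257·(1.22,-0.27) = (2.1116,0.6587)
  v3: (1-0.257)·(0.72,2.89) + 0.257·(-0.47,1.25) = (0.4142,2.4685)
  v4: (1-0.257)·(-2.41,1.68) + 0.257·(-3.87,0.74) = (-2.7852,1.4384)
  v5: (1-0.257)·(-1.32,-2.34) + 0.257·(-2.81,-4.27) = (-1.7029,-2.8360)
  v6: (1-0.257)·(1.5,-3.76) + 0.257·(-0.05,-3.78) = (1.1017,-3.7651)
Shoelace sum Σ(x_i·y_{i+1} − x_{i+1}·y_i):
  i=1: 2.6751·0.6587 − 2.1116·-0.1035 = +1.9808 (running +1.9808)
  i=2: 2.1116·2.4685 − 0.4142·0.6587 = +4.9397 (running +6.9205)
  i=3: 0.4142·1.4384 − -2.7852·2.4685 = +7.4711 (running +14.3916)
  i=4: -2.7852·-2.8360 − -1.7029·1.4384 = +10.3484 (running +24.7401)
  i=5: -1.7029·-3.7651 − 1.1017·-2.8360 = +9.5361 (running +34.2761)
  i=6: 1.1017·-0.1035 − 2.6751·-3.7651 = +9.9579 (running +44.2341)
Area = |Σ|/2 = |44.2341|/2 = 22.1170

Area at t=0.257: 22.1170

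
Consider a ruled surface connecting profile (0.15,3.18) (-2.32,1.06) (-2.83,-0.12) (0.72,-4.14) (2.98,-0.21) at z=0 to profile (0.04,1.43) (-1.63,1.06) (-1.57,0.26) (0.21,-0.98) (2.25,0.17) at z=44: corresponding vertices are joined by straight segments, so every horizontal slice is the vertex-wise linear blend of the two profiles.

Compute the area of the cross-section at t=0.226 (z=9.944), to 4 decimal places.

Area at t=0.226: 17.5466

Cross-section at t=0.226: each vertex is (1-t)·p0[i] + t·p1[i].
  v1: (1-0.226)·(0.15,3.18) + 0.226·(0.04,1.43) = (0.1251,2.7845)
  v2: (1-0.226)·(-2.32,1.06) + 0.226·(-1.63,1.06) = (-2.1641,1.0600)
  v3: (1-0.226)·(-2.83,-0.12) + 0.226·(-1.57,0.26) = (-2.5452,-0.0341)
  v4: (1-0.226)·(0.72,-4.14) + 0.226·(0.21,-0.98) = (0.6047,-3.4258)
  v5: (1-0.226)·(2.98,-0.21) + 0.226·(2.25,0.17) = (2.8150,-0.1241)
Shoelace sum Σ(x_i·y_{i+1} − x_{i+1}·y_i):
  i=1: 0.1251·1.0600 − -2.1641·2.7845 = +6.1585 (running +6.1585)
  i=2: -2.1641·-0.0341 − -2.5452·1.0600 = +2.7718 (running +8.9303)
  i=3: -2.5452·-3.4258 − 0.6047·-0.0341 = +8.7402 (running +17.6705)
  i=4: 0.6047·-0.1241 − 2.8150·-3.4258 = +9.5687 (running +27.2392)
  i=5: 2.8150·2.7845 − 0.1251·-0.1241 = +7.8540 (running +35.0932)
Area = |Σ|/2 = |35.0932|/2 = 17.5466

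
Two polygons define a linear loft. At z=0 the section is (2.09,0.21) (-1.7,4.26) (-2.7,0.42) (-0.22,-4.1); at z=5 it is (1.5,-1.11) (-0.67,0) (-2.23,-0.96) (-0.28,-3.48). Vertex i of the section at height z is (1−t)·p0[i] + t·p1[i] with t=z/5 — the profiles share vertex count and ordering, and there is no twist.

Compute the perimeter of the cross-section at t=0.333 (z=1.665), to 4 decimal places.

Perimeter at t=0.333: 16.3173

Cross-section at t=0.333: each vertex is (1-t)·p0[i] + t·p1[i].
  v1: (1-0.333)·(2.09,0.21) + 0.333·(1.5,-1.11) = (1.8935,-0.2296)
  v2: (1-0.333)·(-1.7,4.26) + 0.333·(-0.67,0) = (-1.3570,2.8414)
  v3: (1-0.333)·(-2.7,0.42) + 0.333·(-2.23,-0.96) = (-2.5435,-0.0395)
  v4: (1-0.333)·(-0.22,-4.1) + 0.333·(-0.28,-3.48) = (-0.2400,-3.8935)
Perimeter = Σ |v_{i+1} − v_i|:
  edge 1→2: √(-3.2505² + 3.0710²) = 4.4718 (running 4.4718)
  edge 2→3: √(-1.1865² + -2.8810²) = 3.1157 (running 7.5875)
  edge 3→4: √(2.3035² + -3.8540²) = 4.4899 (running 12.0774)
  edge 4→1: √(2.1335² + 3.6640²) = 4.2399 (running 16.3173)
Perimeter = 16.3173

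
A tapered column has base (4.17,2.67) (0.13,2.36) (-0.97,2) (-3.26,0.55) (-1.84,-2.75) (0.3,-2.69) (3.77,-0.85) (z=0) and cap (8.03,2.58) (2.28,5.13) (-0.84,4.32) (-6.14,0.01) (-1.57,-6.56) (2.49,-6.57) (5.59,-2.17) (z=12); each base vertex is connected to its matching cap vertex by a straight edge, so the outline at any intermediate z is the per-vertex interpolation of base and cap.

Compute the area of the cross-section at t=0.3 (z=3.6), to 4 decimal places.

Cross-section at t=0.3: each vertex is (1-t)·p0[i] + t·p1[i].
  v1: (1-0.3)·(4.17,2.67) + 0.3·(8.03,2.58) = (5.3280,2.6430)
  v2: (1-0.3)·(0.13,2.36) + 0.3·(2.28,5.13) = (0.7750,3.1910)
  v3: (1-0.3)·(-0.97,2) + 0.3·(-0.84,4.32) = (-0.9310,2.6960)
  v4: (1-0.3)·(-3.26,0.55) + 0.3·(-6.14,0.01) = (-4.1240,0.3880)
  v5: (1-0.3)·(-1.84,-2.75) + 0.3·(-1.57,-6.56) = (-1.7590,-3.8930)
  v6: (1-0.3)·(0.3,-2.69) + 0.3·(2.49,-6.57) = (0.9570,-3.8540)
  v7: (1-0.3)·(3.77,-0.85) + 0.3·(5.59,-2.17) = (4.3160,-1.2460)
Shoelace sum Σ(x_i·y_{i+1} − x_{i+1}·y_i):
  i=1: 5.3280·3.1910 − 0.7750·2.6430 = +14.9533 (running +14.9533)
  i=2: 0.7750·2.6960 − -0.9310·3.1910 = +5.0602 (running +20.0135)
  i=3: -0.9310·0.3880 − -4.1240·2.6960 = +10.7571 (running +30.7706)
  i=4: -4.1240·-3.8930 − -1.7590·0.3880 = +16.7372 (running +47.5078)
  i=5: -1.7590·-3.8540 − 0.9570·-3.8930 = +10.5048 (running +58.0126)
  i=6: 0.9570·-1.2460 − 4.3160·-3.8540 = +15.4414 (running +73.4541)
  i=7: 4.3160·2.6430 − 5.3280·-1.2460 = +18.0459 (running +91.4999)
Area = |Σ|/2 = |91.4999|/2 = 45.7500

Area at t=0.3: 45.7500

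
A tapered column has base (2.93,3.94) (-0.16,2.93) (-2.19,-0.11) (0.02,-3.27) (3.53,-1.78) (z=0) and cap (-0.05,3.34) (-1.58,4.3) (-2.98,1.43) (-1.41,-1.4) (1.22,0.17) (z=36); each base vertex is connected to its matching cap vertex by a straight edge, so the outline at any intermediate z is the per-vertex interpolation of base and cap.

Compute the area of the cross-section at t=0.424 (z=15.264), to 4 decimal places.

Area at t=0.424: 20.7747

Cross-section at t=0.424: each vertex is (1-t)·p0[i] + t·p1[i].
  v1: (1-0.424)·(2.93,3.94) + 0.424·(-0.05,3.34) = (1.6665,3.6856)
  v2: (1-0.424)·(-0.16,2.93) + 0.424·(-1.58,4.3) = (-0.7621,3.5109)
  v3: (1-0.424)·(-2.19,-0.11) + 0.424·(-2.98,1.43) = (-2.5250,0.5430)
  v4: (1-0.424)·(0.02,-3.27) + 0.424·(-1.41,-1.4) = (-0.5863,-2.4771)
  v5: (1-0.424)·(3.53,-1.78) + 0.424·(1.22,0.17) = (2.5506,-0.9532)
Shoelace sum Σ(x_i·y_{i+1} − x_{i+1}·y_i):
  i=1: 1.6665·3.5109 − -0.7621·3.6856 = +8.6595 (running +8.6595)
  i=2: -0.7621·0.5430 − -2.5250·3.5109 = +8.4511 (running +17.1106)
  i=3: -2.5250·-2.4771 − -0.5863·0.5430 = +6.5730 (running +23.6836)
  i=4: -0.5863·-0.9532 − 2.5506·-2.4771 = +6.8769 (running +30.5605)
  i=5: 2.5506·3.6856 − 1.6665·-0.9532 = +10.9888 (running +41.5493)
Area = |Σ|/2 = |41.5493|/2 = 20.7747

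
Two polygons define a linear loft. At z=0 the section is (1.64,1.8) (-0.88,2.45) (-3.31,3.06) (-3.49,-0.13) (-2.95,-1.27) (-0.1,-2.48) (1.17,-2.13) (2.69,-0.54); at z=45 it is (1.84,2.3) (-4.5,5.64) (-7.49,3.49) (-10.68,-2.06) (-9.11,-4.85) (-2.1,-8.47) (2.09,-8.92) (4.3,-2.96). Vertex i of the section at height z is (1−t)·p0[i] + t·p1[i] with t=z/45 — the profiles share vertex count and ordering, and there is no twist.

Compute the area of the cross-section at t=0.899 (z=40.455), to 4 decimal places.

Cross-section at t=0.899: each vertex is (1-t)·p0[i] + t·p1[i].
  v1: (1-0.899)·(1.64,1.8) + 0.899·(1.84,2.3) = (1.8198,2.2495)
  v2: (1-0.899)·(-0.88,2.45) + 0.899·(-4.5,5.64) = (-4.1344,5.3178)
  v3: (1-0.899)·(-3.31,3.06) + 0.899·(-7.49,3.49) = (-7.0678,3.4466)
  v4: (1-0.899)·(-3.49,-0.13) + 0.899·(-10.68,-2.06) = (-9.9538,-1.8651)
  v5: (1-0.899)·(-2.95,-1.27) + 0.899·(-9.11,-4.85) = (-8.4878,-4.4884)
  v6: (1-0.899)·(-0.1,-2.48) + 0.899·(-2.1,-8.47) = (-1.8980,-7.8650)
  v7: (1-0.899)·(1.17,-2.13) + 0.899·(2.09,-8.92) = (1.9971,-8.2342)
  v8: (1-0.899)·(2.69,-0.54) + 0.899·(4.3,-2.96) = (4.1374,-2.7156)
Shoelace sum Σ(x_i·y_{i+1} − x_{i+1}·y_i):
  i=1: 1.8198·5.3178 − -4.1344·2.2495 = +18.9776 (running +18.9776)
  i=2: -4.1344·3.4466 − -7.0678·5.3178 = +23.3359 (running +42.3135)
  i=3: -7.0678·-1.8651 − -9.9538·3.4466 = +47.4885 (running +89.8020)
  i=4: -9.9538·-4.4884 − -8.4878·-1.8651 = +28.8465 (running +118.6485)
  i=5: -8.4878·-7.8650 − -1.8980·-4.4884 = +58.2379 (running +176.8864)
  i=6: -1.8980·-8.2342 − 1.9971·-7.8650 = +31.3356 (running +208.2220)
  i=7: 1.9971·-2.7156 − 4.1374·-8.2342 = +28.6449 (running +236.8669)
  i=8: 4.1374·2.2495 − 1.8198·-2.7156 = +14.2489 (running +251.1158)
Area = |Σ|/2 = |251.1158|/2 = 125.5579

Area at t=0.899: 125.5579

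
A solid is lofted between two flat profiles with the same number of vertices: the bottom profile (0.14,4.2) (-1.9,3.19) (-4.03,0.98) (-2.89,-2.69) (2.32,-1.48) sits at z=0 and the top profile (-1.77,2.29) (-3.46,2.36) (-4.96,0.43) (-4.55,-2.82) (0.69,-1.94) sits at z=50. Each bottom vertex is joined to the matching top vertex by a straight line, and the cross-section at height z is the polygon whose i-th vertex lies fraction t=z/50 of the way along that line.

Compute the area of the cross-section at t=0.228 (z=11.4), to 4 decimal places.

Area at t=0.228: 25.0410

Cross-section at t=0.228: each vertex is (1-t)·p0[i] + t·p1[i].
  v1: (1-0.228)·(0.14,4.2) + 0.228·(-1.77,2.29) = (-0.2955,3.7645)
  v2: (1-0.228)·(-1.9,3.19) + 0.228·(-3.46,2.36) = (-2.2557,3.0008)
  v3: (1-0.228)·(-4.03,0.98) + 0.228·(-4.96,0.43) = (-4.2420,0.8546)
  v4: (1-0.228)·(-2.89,-2.69) + 0.228·(-4.55,-2.82) = (-3.2685,-2.7196)
  v5: (1-0.228)·(2.32,-1.48) + 0.228·(0.69,-1.94) = (1.9484,-1.5849)
Shoelace sum Σ(x_i·y_{i+1} − x_{i+1}·y_i):
  i=1: -0.2955·3.0008 − -2.2557·3.7645 = +7.6049 (running +7.6049)
  i=2: -2.2557·0.8546 − -4.2420·3.0008 = +10.8016 (running +18.4065)
  i=3: -4.2420·-2.7196 − -3.2685·0.8546 = +14.3301 (running +32.7366)
  i=4: -3.2685·-1.5849 − 1.9484·-2.7196 = +10.4790 (running +43.2156)
  i=5: 1.9484·3.7645 − -0.2955·-1.5849 = +6.8663 (running +50.0819)
Area = |Σ|/2 = |50.0819|/2 = 25.0410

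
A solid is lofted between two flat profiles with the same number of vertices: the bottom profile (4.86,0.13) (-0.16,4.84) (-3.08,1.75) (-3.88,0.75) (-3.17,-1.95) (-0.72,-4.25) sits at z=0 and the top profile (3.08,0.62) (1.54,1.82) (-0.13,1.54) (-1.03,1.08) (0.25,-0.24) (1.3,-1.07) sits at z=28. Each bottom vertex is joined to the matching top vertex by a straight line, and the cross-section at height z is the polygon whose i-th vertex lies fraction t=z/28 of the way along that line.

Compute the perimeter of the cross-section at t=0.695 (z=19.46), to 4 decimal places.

Perimeter at t=0.695: 14.7501

Cross-section at t=0.695: each vertex is (1-t)·p0[i] + t·p1[i].
  v1: (1-0.695)·(4.86,0.13) + 0.695·(3.08,0.62) = (3.6229,0.4705)
  v2: (1-0.695)·(-0.16,4.84) + 0.695·(1.54,1.82) = (1.0215,2.7411)
  v3: (1-0.695)·(-3.08,1.75) + 0.695·(-0.13,1.54) = (-1.0298,1.6040)
  v4: (1-0.695)·(-3.88,0.75) + 0.695·(-1.03,1.08) = (-1.8993,0.9794)
  v5: (1-0.695)·(-3.17,-1.95) + 0.695·(0.25,-0.24) = (-0.7931,-0.7616)
  v6: (1-0.695)·(-0.72,-4.25) + 0.695·(1.3,-1.07) = (0.6839,-2.0399)
Perimeter = Σ |v_{i+1} − v_i|:
  edge 1→2: √(-2.6014² + 2.2706²) = 3.4529 (running 3.4529)
  edge 2→3: √(-2.0513² + -1.1371²) = 2.3453 (running 5.7982)
  edge 3→4: √(-0.8695² + -0.6247²) = 1.0706 (running 6.8689)
  edge 4→5: √(1.1062² + -1.7409²) = 2.0626 (running 8.9315)
  edge 5→6: √(1.4770² + -1.2784²) = 1.9534 (running 10.8849)
  edge 6→1: √(2.9390² + 2.5105²) = 3.8652 (running 14.7501)
Perimeter = 14.7501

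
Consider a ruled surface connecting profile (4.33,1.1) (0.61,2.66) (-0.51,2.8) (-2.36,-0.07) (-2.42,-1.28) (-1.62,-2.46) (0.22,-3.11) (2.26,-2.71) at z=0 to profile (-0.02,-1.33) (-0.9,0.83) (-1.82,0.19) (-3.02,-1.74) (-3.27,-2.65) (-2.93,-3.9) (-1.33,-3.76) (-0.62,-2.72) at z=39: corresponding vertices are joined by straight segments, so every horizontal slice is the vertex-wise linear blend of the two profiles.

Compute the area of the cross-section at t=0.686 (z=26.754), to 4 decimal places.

Area at t=0.686: 13.9761

Cross-section at t=0.686: each vertex is (1-t)·p0[i] + t·p1[i].
  v1: (1-0.686)·(4.33,1.1) + 0.686·(-0.02,-1.33) = (1.3459,-0.5670)
  v2: (1-0.686)·(0.61,2.66) + 0.686·(-0.9,0.83) = (-0.4259,1.4046)
  v3: (1-0.686)·(-0.51,2.8) + 0.686·(-1.82,0.19) = (-1.4087,1.0095)
  v4: (1-0.686)·(-2.36,-0.07) + 0.686·(-3.02,-1.74) = (-2.8128,-1.2156)
  v5: (1-0.686)·(-2.42,-1.28) + 0.686·(-3.27,-2.65) = (-3.0031,-2.2198)
  v6: (1-0.686)·(-1.62,-2.46) + 0.686·(-2.93,-3.9) = (-2.5187,-3.4478)
  v7: (1-0.686)·(0.22,-3.11) + 0.686·(-1.33,-3.76) = (-0.8433,-3.5559)
  v8: (1-0.686)·(2.26,-2.71) + 0.686·(-0.62,-2.72) = (0.2843,-2.7169)
Shoelace sum Σ(x_i·y_{i+1} − x_{i+1}·y_i):
  i=1: 1.3459·1.4046 − -0.4259·-0.5670 = +1.6490 (running +1.6490)
  i=2: -0.4259·1.0095 − -1.4087·1.4046 = +1.5487 (running +3.1977)
  i=3: -1.4087·-1.2156 − -2.8128·1.0095 = +4.5520 (running +7.7497)
  i=4: -2.8128·-2.2198 − -3.0031·-1.2156 = +2.5932 (running +10.3429)
  i=5: -3.0031·-3.4478 − -2.5187·-2.2198 = +4.7632 (running +15.1062)
  i=6: -2.5187·-3.5559 − -0.8433·-3.4478 = +6.0485 (running +21.1547)
  i=7: -0.8433·-2.7169 − 0.2843·-3.5559 = +3.3021 (running +24.4568)
  i=8: 0.2843·-0.5670 − 1.3459·-2.7169 = +3.4954 (running +27.9523)
Area = |Σ|/2 = |27.9523|/2 = 13.9761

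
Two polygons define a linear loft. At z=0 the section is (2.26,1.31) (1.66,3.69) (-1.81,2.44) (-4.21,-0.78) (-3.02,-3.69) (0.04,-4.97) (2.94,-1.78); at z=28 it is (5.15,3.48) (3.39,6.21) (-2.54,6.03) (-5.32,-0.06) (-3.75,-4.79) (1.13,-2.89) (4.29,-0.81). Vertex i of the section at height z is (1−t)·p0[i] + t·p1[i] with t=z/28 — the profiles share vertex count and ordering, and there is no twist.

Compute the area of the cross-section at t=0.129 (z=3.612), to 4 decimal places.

Area at t=0.129: 44.0808

Cross-section at t=0.129: each vertex is (1-t)·p0[i] + t·p1[i].
  v1: (1-0.129)·(2.26,1.31) + 0.129·(5.15,3.48) = (2.6328,1.5899)
  v2: (1-0.129)·(1.66,3.69) + 0.129·(3.39,6.21) = (1.8832,4.0151)
  v3: (1-0.129)·(-1.81,2.44) + 0.129·(-2.54,6.03) = (-1.9042,2.9031)
  v4: (1-0.129)·(-4.21,-0.78) + 0.129·(-5.32,-0.06) = (-4.3532,-0.6871)
  v5: (1-0.129)·(-3.02,-3.69) + 0.129·(-3.75,-4.79) = (-3.1142,-3.8319)
  v6: (1-0.129)·(0.04,-4.97) + 0.129·(1.13,-2.89) = (0.1806,-4.7017)
  v7: (1-0.129)·(2.94,-1.78) + 0.129·(4.29,-0.81) = (3.1141,-1.6549)
Shoelace sum Σ(x_i·y_{i+1} − x_{i+1}·y_i):
  i=1: 2.6328·4.0151 − 1.8832·1.5899 = +7.5768 (running +7.5768)
  i=2: 1.8832·2.9031 − -1.9042·4.0151 = +13.1124 (running +20.6893)
  i=3: -1.9042·-0.6871 − -4.3532·2.9031 = +13.9462 (running +34.6355)
  i=4: -4.3532·-3.8319 − -3.1142·-0.6871 = +14.5412 (running +49.1766)
  i=5: -3.1142·-4.7017 − 0.1806·-3.8319 = +15.3339 (running +64.5106)
  i=6: 0.1806·-1.6549 − 3.1141·-4.7017 = +14.3429 (running +78.8534)
  i=7: 3.1141·1.5899 − 2.6328·-1.6549 = +9.3082 (running +88.1616)
Area = |Σ|/2 = |88.1616|/2 = 44.0808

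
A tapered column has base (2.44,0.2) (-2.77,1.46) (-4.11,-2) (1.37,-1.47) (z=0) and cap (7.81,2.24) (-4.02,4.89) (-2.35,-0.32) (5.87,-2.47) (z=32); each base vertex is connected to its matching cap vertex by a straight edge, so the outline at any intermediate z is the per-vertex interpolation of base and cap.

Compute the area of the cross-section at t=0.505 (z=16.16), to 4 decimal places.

Cross-section at t=0.505: each vertex is (1-t)·p0[i] + t·p1[i].
  v1: (1-0.505)·(2.44,0.2) + 0.505·(7.81,2.24) = (5.1518,1.2302)
  v2: (1-0.505)·(-2.77,1.46) + 0.505·(-4.02,4.89) = (-3.4013,3.1921)
  v3: (1-0.505)·(-4.11,-2) + 0.505·(-2.35,-0.32) = (-3.2212,-1.1516)
  v4: (1-0.505)·(1.37,-1.47) + 0.505·(5.87,-2.47) = (3.6425,-1.9750)
Shoelace sum Σ(x_i·y_{i+1} − x_{i+1}·y_i):
  i=1: 5.1518·3.1921 − -3.4013·1.2302 = +20.6297 (running +20.6297)
  i=2: -3.4013·-1.1516 − -3.2212·3.1921 = +14.1994 (running +34.8291)
  i=3: -3.2212·-1.9750 − 3.6425·-1.1516 = +10.5566 (running +45.3857)
  i=4: 3.6425·1.2302 − 5.1518·-1.9750 = +14.6559 (running +60.0416)
Area = |Σ|/2 = |60.0416|/2 = 30.0208

Area at t=0.505: 30.0208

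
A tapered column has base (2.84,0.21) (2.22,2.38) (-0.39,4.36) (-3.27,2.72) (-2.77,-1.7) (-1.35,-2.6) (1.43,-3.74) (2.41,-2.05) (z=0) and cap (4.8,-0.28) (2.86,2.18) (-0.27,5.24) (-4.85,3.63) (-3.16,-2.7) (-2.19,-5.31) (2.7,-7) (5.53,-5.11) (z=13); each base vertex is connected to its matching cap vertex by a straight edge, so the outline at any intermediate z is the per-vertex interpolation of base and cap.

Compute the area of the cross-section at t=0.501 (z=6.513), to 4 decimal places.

Cross-section at t=0.501: each vertex is (1-t)·p0[i] + t·p1[i].
  v1: (1-0.501)·(2.84,0.21) + 0.501·(4.8,-0.28) = (3.8220,-0.0355)
  v2: (1-0.501)·(2.22,2.38) + 0.501·(2.86,2.18) = (2.5406,2.2798)
  v3: (1-0.501)·(-0.39,4.36) + 0.501·(-0.27,5.24) = (-0.3299,4.8009)
  v4: (1-0.501)·(-3.27,2.72) + 0.501·(-4.85,3.63) = (-4.0616,3.1759)
  v5: (1-0.501)·(-2.77,-1.7) + 0.501·(-3.16,-2.7) = (-2.9654,-2.2010)
  v6: (1-0.501)·(-1.35,-2.6) + 0.501·(-2.19,-5.31) = (-1.7708,-3.9577)
  v7: (1-0.501)·(1.43,-3.74) + 0.501·(2.7,-7) = (2.0663,-5.3733)
  v8: (1-0.501)·(2.41,-2.05) + 0.501·(5.53,-5.11) = (3.9731,-3.5831)
Shoelace sum Σ(x_i·y_{i+1} − x_{i+1}·y_i):
  i=1: 3.8220·2.2798 − 2.5406·-0.0355 = +8.8035 (running +8.8035)
  i=2: 2.5406·4.8009 − -0.3299·2.2798 = +12.9494 (running +21.7528)
  i=3: -0.3299·3.1759 − -4.0616·4.8009 = +18.4515 (running +40.2043)
  i=4: -4.0616·-2.2010 − -2.9654·3.1759 = +18.3573 (running +58.5617)
  i=5: -2.9654·-3.9577 − -1.7708·-2.2010 = +7.8385 (running +66.4002)
  i=6: -1.7708·-5.3733 − 2.0663·-3.9577 = +17.6929 (running +84.0931)
  i=7: 2.0663·-3.5831 − 3.9731·-5.3733 = +13.9450 (running +98.0381)
  i=8: 3.9731·-0.0355 − 3.8220·-3.5831 = +13.5533 (running +111.5914)
Area = |Σ|/2 = |111.5914|/2 = 55.7957

Area at t=0.501: 55.7957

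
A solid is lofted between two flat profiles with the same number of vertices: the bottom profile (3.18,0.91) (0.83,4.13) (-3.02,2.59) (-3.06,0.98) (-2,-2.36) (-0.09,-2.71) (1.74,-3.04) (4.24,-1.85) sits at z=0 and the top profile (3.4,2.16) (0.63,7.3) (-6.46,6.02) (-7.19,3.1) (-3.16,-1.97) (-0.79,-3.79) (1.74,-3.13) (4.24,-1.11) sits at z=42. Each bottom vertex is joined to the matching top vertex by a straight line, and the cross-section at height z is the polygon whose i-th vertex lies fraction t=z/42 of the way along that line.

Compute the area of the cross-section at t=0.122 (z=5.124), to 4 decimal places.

Cross-section at t=0.122: each vertex is (1-t)·p0[i] + t·p1[i].
  v1: (1-0.122)·(3.18,0.91) + 0.122·(3.4,2.16) = (3.2068,1.0625)
  v2: (1-0.122)·(0.83,4.13) + 0.122·(0.63,7.3) = (0.8056,4.5167)
  v3: (1-0.122)·(-3.02,2.59) + 0.122·(-6.46,6.02) = (-3.4397,3.0085)
  v4: (1-0.122)·(-3.06,0.98) + 0.122·(-7.19,3.1) = (-3.5639,1.2386)
  v5: (1-0.122)·(-2,-2.36) + 0.122·(-3.16,-1.97) = (-2.1415,-2.3124)
  v6: (1-0.122)·(-0.09,-2.71) + 0.122·(-0.79,-3.79) = (-0.1754,-2.8418)
  v7: (1-0.122)·(1.74,-3.04) + 0.122·(1.74,-3.13) = (1.7400,-3.0510)
  v8: (1-0.122)·(4.24,-1.85) + 0.122·(4.24,-1.11) = (4.2400,-1.7597)
Shoelace sum Σ(x_i·y_{i+1} − x_{i+1}·y_i):
  i=1: 3.2068·4.5167 − 0.8056·1.0625 = +13.6285 (running +13.6285)
  i=2: 0.8056·3.0085 − -3.4397·4.5167 = +17.9598 (running +31.5883)
  i=3: -3.4397·1.2386 − -3.5639·3.0085 = +6.4612 (running +38.0495)
  i=4: -3.5639·-2.3124 − -2.1415·1.2386 = +10.8937 (running +48.9432)
  i=5: -2.1415·-2.8418 − -0.1754·-2.3124 = +5.6801 (running +54.6233)
  i=6: -0.1754·-3.0510 − 1.7400·-2.8418 = +5.4798 (running +60.1031)
  i=7: 1.7400·-1.7597 − 4.2400·-3.0510 = +9.8742 (running +69.9773)
  i=8: 4.2400·1.0625 − 3.2068·-1.7597 = +10.1481 (running +80.1255)
Area = |Σ|/2 = |80.1255|/2 = 40.0627

Area at t=0.122: 40.0627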